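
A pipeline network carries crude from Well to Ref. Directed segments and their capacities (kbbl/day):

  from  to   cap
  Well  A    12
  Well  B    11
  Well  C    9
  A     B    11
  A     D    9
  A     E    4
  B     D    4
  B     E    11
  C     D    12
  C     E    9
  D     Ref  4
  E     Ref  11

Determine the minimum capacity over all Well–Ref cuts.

15

Augment Well→A→D→Ref: bottleneck 4, flow now 4.
Augment Well→A→E→Ref: bottleneck 4, flow now 8.
Augment Well→B→E→Ref: bottleneck 7, flow now 15.
No augmenting path remains; maximum flow = 15.
By max-flow min-cut, the minimum cut capacity equals the max flow.
In the residual graph, reachable from Well: {Well, A, B, C, D, E}.
Min-cut edges: D→Ref (4), E→Ref (11); capacity 4 + 11 = 15.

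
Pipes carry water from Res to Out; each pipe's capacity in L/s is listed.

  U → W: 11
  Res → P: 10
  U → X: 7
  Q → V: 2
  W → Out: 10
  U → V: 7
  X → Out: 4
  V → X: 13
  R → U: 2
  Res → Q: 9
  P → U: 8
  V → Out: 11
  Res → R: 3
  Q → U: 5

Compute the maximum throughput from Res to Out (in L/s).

17

Augment Res→Q→V→Out: bottleneck 2, flow now 2.
Augment Res→P→U→V→Out: bottleneck 7, flow now 9.
Augment Res→P→U→W→Out: bottleneck 1, flow now 10.
Augment Res→Q→U→W→Out: bottleneck 5, flow now 15.
Augment Res→R→U→W→Out: bottleneck 2, flow now 17.
No augmenting path remains; maximum flow = 17.
In the residual graph, reachable from Res: {Res, P, Q, R}.
Min-cut edges: P→U (8), Q→U (5), Q→V (2), R→U (2); capacity 8 + 5 + 2 + 2 = 17.
This cut is saturated, so no flow can exceed 17.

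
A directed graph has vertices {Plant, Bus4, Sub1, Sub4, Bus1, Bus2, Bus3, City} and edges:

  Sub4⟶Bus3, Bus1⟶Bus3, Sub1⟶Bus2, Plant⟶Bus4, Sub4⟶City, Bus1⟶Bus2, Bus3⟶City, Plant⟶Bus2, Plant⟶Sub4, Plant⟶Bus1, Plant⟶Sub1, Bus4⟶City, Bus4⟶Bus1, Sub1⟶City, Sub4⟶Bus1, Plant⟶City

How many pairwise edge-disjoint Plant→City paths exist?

5

Assign every edge capacity 1; by Menger, the answer equals the max flow.
Path Plant→City (+1); total 1.
Path Plant→Bus4→City (+1); total 2.
Path Plant→Sub1→City (+1); total 3.
Path Plant→Sub4→City (+1); total 4.
Path Plant→Bus1→Bus3→City (+1); total 5.
No residual Plant→City path; max flow = 5.
Certifying cut of size 5: {Plant→Bus1, Plant→Bus4, Plant→City, Plant→Sub1, Plant→Sub4}.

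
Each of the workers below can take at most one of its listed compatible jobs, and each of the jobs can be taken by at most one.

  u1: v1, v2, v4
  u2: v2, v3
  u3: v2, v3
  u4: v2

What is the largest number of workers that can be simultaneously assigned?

Unit-capacity flow: source→left, listed edges, right→sink; max matching = max flow.
Augmenting path u1→v1 (+1); matched 1.
Augmenting path u2→v2 (+1); matched 2.
Augmenting path u3→v3 (+1); matched 3.
No augmenting path remains; maximum matching = 3.
König certificate: {u1, v2, v3} is a vertex cover of size 3 (every listed pair touches it), so no matching can be larger.

3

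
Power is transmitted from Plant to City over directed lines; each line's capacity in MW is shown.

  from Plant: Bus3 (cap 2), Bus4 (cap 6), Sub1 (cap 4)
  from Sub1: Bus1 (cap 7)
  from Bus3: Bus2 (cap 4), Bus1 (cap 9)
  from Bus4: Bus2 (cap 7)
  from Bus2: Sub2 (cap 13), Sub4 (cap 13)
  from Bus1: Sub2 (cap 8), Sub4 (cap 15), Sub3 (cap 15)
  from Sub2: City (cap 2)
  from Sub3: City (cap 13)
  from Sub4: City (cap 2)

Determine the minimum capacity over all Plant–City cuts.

10

Augment Plant→Sub1→Bus1→Sub2→City: bottleneck 2, flow now 2.
Augment Plant→Sub1→Bus1→Sub3→City: bottleneck 2, flow now 4.
Augment Plant→Bus3→Bus2→Sub4→City: bottleneck 2, flow now 6.
Augment Plant→Bus4→Bus2→Bus3→Bus1→Sub3→City: bottleneck 2, flow now 8. (uses reverse residual edge)
Augment Plant→Bus4→Bus2→Sub2→Bus1→Sub3→City: bottleneck 2, flow now 10. (uses reverse residual edge)
No augmenting path remains; maximum flow = 10.
By max-flow min-cut, the minimum cut capacity equals the max flow.
In the residual graph, reachable from Plant: {Plant, Bus4, Bus2, Sub2, Sub4}.
Min-cut edges: Plant→Sub1 (4), Plant→Bus3 (2), Sub2→City (2), Sub4→City (2); capacity 4 + 2 + 2 + 2 = 10.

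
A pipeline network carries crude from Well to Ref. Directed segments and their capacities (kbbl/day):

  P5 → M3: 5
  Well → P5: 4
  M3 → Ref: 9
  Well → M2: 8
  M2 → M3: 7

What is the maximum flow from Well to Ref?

Augment Well→M2→M3→Ref: bottleneck 7, flow now 7.
Augment Well→P5→M3→Ref: bottleneck 2, flow now 9.
No augmenting path remains; maximum flow = 9.
In the residual graph, reachable from Well: {Well, M2, P5, M3}.
Min-cut edges: M3→Ref (9); capacity 9 = 9.
This cut is saturated, so no flow can exceed 9.

9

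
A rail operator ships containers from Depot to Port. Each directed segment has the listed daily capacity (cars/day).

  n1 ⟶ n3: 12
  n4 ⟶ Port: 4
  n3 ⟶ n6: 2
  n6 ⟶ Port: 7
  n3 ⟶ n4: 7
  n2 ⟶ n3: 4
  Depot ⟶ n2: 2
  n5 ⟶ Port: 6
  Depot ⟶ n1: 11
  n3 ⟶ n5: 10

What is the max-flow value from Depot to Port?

Augment Depot→n1→n3→n4→Port: bottleneck 4, flow now 4.
Augment Depot→n1→n3→n5→Port: bottleneck 6, flow now 10.
Augment Depot→n1→n3→n6→Port: bottleneck 1, flow now 11.
Augment Depot→n2→n3→n6→Port: bottleneck 1, flow now 12.
No augmenting path remains; maximum flow = 12.
In the residual graph, reachable from Depot: {Depot, n1, n2, n3, n4, n5}.
Min-cut edges: n3→n6 (2), n4→Port (4), n5→Port (6); capacity 2 + 4 + 6 = 12.
This cut is saturated, so no flow can exceed 12.

12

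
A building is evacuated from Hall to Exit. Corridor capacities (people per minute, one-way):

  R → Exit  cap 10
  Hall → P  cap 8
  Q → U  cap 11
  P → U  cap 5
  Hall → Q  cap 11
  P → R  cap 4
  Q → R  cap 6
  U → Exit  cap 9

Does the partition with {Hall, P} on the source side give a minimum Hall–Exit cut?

No — its capacity is 20, but the minimum cut has capacity 19.

Given cut capacity: 11 + 4 + 5 = 20.
Augment Hall→P→R→Exit: bottleneck 4, flow now 4.
Augment Hall→P→U→Exit: bottleneck 4, flow now 8.
Augment Hall→Q→R→Exit: bottleneck 6, flow now 14.
Augment Hall→Q→U→Exit: bottleneck 5, flow now 19.
No augmenting path remains; maximum flow = 19.
In the residual graph, reachable from Hall: {Hall}.
Min-cut edges: Hall→P (8), Hall→Q (11); capacity 8 + 11 = 19.
Cut capacity 20 exceeds the max flow 19, so it is not minimum.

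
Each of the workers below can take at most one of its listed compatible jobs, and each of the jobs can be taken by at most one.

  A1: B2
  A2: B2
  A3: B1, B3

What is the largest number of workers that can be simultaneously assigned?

Unit-capacity flow: source→left, listed edges, right→sink; max matching = max flow.
Augmenting path A1→B2 (+1); matched 1.
Augmenting path A3→B1 (+1); matched 2.
No augmenting path remains; maximum matching = 2.
König certificate: {A3, B2} is a vertex cover of size 2 (every listed pair touches it), so no matching can be larger.

2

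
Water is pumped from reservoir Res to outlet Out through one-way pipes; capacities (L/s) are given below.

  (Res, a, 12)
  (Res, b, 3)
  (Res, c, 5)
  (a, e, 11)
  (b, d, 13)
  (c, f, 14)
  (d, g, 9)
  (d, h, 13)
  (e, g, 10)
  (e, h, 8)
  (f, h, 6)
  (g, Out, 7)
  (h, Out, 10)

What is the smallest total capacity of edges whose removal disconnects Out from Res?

17

Augment Res→a→e→g→Out: bottleneck 7, flow now 7.
Augment Res→a→e→h→Out: bottleneck 4, flow now 11.
Augment Res→b→d→h→Out: bottleneck 3, flow now 14.
Augment Res→c→f→h→Out: bottleneck 3, flow now 17.
No augmenting path remains; maximum flow = 17.
By max-flow min-cut, the minimum cut capacity equals the max flow.
In the residual graph, reachable from Res: {Res, a, b, c, d, e, f, g, h}.
Min-cut edges: g→Out (7), h→Out (10); capacity 7 + 10 = 17.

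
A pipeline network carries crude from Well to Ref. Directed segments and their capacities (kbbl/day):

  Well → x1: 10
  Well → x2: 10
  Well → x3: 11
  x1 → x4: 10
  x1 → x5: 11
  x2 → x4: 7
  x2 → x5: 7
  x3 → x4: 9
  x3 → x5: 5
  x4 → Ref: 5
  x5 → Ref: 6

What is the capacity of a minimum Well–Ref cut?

Augment Well→x1→x4→Ref: bottleneck 5, flow now 5.
Augment Well→x1→x5→Ref: bottleneck 5, flow now 10.
Augment Well→x2→x5→Ref: bottleneck 1, flow now 11.
No augmenting path remains; maximum flow = 11.
By max-flow min-cut, the minimum cut capacity equals the max flow.
In the residual graph, reachable from Well: {Well, x1, x2, x3, x4, x5}.
Min-cut edges: x4→Ref (5), x5→Ref (6); capacity 5 + 6 = 11.

11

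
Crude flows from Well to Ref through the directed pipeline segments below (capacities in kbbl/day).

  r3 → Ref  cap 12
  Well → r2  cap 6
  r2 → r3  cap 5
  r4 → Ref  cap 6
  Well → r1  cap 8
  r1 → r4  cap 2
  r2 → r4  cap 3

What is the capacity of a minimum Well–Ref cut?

8

Augment Well→r1→r4→Ref: bottleneck 2, flow now 2.
Augment Well→r2→r3→Ref: bottleneck 5, flow now 7.
Augment Well→r2→r4→Ref: bottleneck 1, flow now 8.
No augmenting path remains; maximum flow = 8.
By max-flow min-cut, the minimum cut capacity equals the max flow.
In the residual graph, reachable from Well: {Well, r1}.
Min-cut edges: Well→r2 (6), r1→r4 (2); capacity 6 + 2 = 8.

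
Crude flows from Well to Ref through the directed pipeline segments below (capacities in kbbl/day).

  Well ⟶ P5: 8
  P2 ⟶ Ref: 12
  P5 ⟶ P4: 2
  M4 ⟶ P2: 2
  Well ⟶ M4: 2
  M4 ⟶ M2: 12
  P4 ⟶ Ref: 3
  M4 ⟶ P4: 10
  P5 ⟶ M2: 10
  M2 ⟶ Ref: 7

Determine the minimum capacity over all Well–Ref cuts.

Augment Well→M4→P4→Ref: bottleneck 2, flow now 2.
Augment Well→P5→P4→Ref: bottleneck 1, flow now 3.
Augment Well→P5→M2→Ref: bottleneck 7, flow now 10.
No augmenting path remains; maximum flow = 10.
By max-flow min-cut, the minimum cut capacity equals the max flow.
In the residual graph, reachable from Well: {Well}.
Min-cut edges: Well→M4 (2), Well→P5 (8); capacity 2 + 8 = 10.

10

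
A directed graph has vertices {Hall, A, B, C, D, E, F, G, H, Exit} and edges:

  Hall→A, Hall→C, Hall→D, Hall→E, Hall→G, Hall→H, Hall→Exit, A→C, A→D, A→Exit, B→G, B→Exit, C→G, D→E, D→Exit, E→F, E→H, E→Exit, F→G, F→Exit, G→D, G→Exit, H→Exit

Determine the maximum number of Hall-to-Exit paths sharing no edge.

7

Assign every edge capacity 1; by Menger, the answer equals the max flow.
Path Hall→Exit (+1); total 1.
Path Hall→A→Exit (+1); total 2.
Path Hall→D→Exit (+1); total 3.
Path Hall→E→Exit (+1); total 4.
Path Hall→G→Exit (+1); total 5.
Path Hall→H→Exit (+1); total 6.
Path Hall→C→G→D→E→F→Exit (+1); total 7.
No residual Hall→Exit path; max flow = 7.
Certifying cut of size 7: {Hall→A, Hall→C, Hall→D, Hall→E, Hall→Exit, Hall→G, Hall→H}.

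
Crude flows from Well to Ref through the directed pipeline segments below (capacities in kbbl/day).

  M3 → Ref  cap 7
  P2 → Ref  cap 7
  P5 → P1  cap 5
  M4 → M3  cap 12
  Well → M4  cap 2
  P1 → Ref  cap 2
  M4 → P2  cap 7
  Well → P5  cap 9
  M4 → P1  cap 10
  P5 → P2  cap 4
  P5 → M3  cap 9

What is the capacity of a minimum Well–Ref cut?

11

Augment Well→M4→P2→Ref: bottleneck 2, flow now 2.
Augment Well→P5→P2→Ref: bottleneck 4, flow now 6.
Augment Well→P5→M3→Ref: bottleneck 5, flow now 11.
No augmenting path remains; maximum flow = 11.
By max-flow min-cut, the minimum cut capacity equals the max flow.
In the residual graph, reachable from Well: {Well}.
Min-cut edges: Well→M4 (2), Well→P5 (9); capacity 2 + 9 = 11.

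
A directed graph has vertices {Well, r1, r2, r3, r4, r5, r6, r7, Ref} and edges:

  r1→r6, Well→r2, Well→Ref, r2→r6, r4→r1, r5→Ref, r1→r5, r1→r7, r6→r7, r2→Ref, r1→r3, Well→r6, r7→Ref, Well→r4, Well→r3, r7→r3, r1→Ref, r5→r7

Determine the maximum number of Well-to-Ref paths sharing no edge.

4

Assign every edge capacity 1; by Menger, the answer equals the max flow.
Path Well→Ref (+1); total 1.
Path Well→r2→Ref (+1); total 2.
Path Well→r4→r1→Ref (+1); total 3.
Path Well→r6→r7→Ref (+1); total 4.
No residual Well→Ref path; max flow = 4.
Certifying cut of size 4: {Well→Ref, Well→r2, Well→r4, Well→r6}.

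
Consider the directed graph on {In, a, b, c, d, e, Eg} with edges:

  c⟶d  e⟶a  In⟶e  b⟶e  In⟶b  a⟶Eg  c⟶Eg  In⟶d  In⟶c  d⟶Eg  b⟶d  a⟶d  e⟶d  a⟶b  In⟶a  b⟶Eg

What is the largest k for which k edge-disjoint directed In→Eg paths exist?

4

Assign every edge capacity 1; by Menger, the answer equals the max flow.
Path In→a→Eg (+1); total 1.
Path In→b→Eg (+1); total 2.
Path In→c→Eg (+1); total 3.
Path In→d→Eg (+1); total 4.
No residual In→Eg path; max flow = 4.
Certifying cut of size 4: {In→c, a→Eg, b→Eg, d→Eg}.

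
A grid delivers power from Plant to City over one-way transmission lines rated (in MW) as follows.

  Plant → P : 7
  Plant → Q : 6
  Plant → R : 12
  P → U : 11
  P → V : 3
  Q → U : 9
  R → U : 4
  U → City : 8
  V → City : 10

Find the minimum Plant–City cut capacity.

11

Augment Plant→P→U→City: bottleneck 7, flow now 7.
Augment Plant→Q→U→City: bottleneck 1, flow now 8.
Augment Plant→Q→U→P→V→City: bottleneck 3, flow now 11. (uses reverse residual edge)
No augmenting path remains; maximum flow = 11.
By max-flow min-cut, the minimum cut capacity equals the max flow.
In the residual graph, reachable from Plant: {Plant, P, Q, R, U}.
Min-cut edges: P→V (3), U→City (8); capacity 3 + 8 = 11.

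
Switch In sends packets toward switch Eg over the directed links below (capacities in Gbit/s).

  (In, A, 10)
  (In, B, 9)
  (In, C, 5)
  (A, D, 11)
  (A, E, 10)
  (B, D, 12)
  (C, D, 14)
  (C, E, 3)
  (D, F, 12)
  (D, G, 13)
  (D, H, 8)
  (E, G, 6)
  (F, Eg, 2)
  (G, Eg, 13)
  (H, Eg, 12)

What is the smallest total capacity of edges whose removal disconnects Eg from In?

23

Augment In→A→D→F→Eg: bottleneck 2, flow now 2.
Augment In→A→D→G→Eg: bottleneck 8, flow now 10.
Augment In→B→D→G→Eg: bottleneck 5, flow now 15.
Augment In→B→D→H→Eg: bottleneck 4, flow now 19.
Augment In→C→D→H→Eg: bottleneck 4, flow now 23.
No augmenting path remains; maximum flow = 23.
By max-flow min-cut, the minimum cut capacity equals the max flow.
In the residual graph, reachable from In: {In, A, B, C, D, E, F, G}.
Min-cut edges: D→H (8), F→Eg (2), G→Eg (13); capacity 8 + 2 + 13 = 23.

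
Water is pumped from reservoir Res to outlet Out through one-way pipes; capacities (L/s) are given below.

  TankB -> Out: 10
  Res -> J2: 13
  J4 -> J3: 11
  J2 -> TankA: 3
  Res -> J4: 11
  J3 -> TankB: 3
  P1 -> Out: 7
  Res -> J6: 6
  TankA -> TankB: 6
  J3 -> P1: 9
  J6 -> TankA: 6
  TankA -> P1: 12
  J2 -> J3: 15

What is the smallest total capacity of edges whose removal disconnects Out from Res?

16

Augment Res→J4→J3→TankB→Out: bottleneck 3, flow now 3.
Augment Res→J4→J3→P1→Out: bottleneck 7, flow now 10.
Augment Res→J2→TankA→TankB→Out: bottleneck 3, flow now 13.
Augment Res→J6→TankA→TankB→Out: bottleneck 3, flow now 16.
No augmenting path remains; maximum flow = 16.
By max-flow min-cut, the minimum cut capacity equals the max flow.
In the residual graph, reachable from Res: {Res, J4, J2, J6, TankA, J3, P1}.
Min-cut edges: TankA→TankB (6), J3→TankB (3), P1→Out (7); capacity 6 + 3 + 7 = 16.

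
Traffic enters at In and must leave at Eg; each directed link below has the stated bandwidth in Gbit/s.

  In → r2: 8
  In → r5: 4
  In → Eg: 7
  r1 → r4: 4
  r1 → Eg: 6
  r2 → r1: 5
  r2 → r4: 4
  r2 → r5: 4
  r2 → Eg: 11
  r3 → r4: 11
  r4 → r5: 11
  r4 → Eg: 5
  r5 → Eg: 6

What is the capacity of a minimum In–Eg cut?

Augment In→Eg: bottleneck 7, flow now 7.
Augment In→r2→Eg: bottleneck 8, flow now 15.
Augment In→r5→Eg: bottleneck 4, flow now 19.
No augmenting path remains; maximum flow = 19.
By max-flow min-cut, the minimum cut capacity equals the max flow.
In the residual graph, reachable from In: {In}.
Min-cut edges: In→r2 (8), In→r5 (4), In→Eg (7); capacity 8 + 4 + 7 = 19.

19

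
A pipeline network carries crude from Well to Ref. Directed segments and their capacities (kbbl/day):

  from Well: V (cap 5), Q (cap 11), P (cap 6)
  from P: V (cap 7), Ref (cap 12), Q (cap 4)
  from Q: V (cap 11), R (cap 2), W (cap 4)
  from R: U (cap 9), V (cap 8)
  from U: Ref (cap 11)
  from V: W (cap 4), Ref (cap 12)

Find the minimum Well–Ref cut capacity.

20

Augment Well→P→Ref: bottleneck 6, flow now 6.
Augment Well→V→Ref: bottleneck 5, flow now 11.
Augment Well→Q→V→Ref: bottleneck 7, flow now 18.
Augment Well→Q→R→U→Ref: bottleneck 2, flow now 20.
No augmenting path remains; maximum flow = 20.
By max-flow min-cut, the minimum cut capacity equals the max flow.
In the residual graph, reachable from Well: {Well, Q, V, W}.
Min-cut edges: Well→P (6), Q→R (2), V→Ref (12); capacity 6 + 2 + 12 = 20.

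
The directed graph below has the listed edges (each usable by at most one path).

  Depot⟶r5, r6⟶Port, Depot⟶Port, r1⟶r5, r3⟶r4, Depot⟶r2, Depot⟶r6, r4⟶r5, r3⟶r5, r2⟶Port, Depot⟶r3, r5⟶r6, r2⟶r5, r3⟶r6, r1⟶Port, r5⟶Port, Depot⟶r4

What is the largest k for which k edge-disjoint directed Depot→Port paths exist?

Assign every edge capacity 1; by Menger, the answer equals the max flow.
Path Depot→Port (+1); total 1.
Path Depot→r2→Port (+1); total 2.
Path Depot→r5→Port (+1); total 3.
Path Depot→r6→Port (+1); total 4.
No residual Depot→Port path; max flow = 4.
Certifying cut of size 4: {Depot→Port, Depot→r2, r5→Port, r6→Port}.

4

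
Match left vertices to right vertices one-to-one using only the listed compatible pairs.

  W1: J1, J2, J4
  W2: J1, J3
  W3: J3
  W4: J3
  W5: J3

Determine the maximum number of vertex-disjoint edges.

Unit-capacity flow: source→left, listed edges, right→sink; max matching = max flow.
Augmenting path W1→J1 (+1); matched 1.
Augmenting path W2→J3 (+1); matched 2.
Augmenting path W3→J3→W2→J1→W1→J2 (+1); matched 3.
No augmenting path remains; maximum matching = 3.
König certificate: {W1, W2, J3} is a vertex cover of size 3 (every listed pair touches it), so no matching can be larger.

3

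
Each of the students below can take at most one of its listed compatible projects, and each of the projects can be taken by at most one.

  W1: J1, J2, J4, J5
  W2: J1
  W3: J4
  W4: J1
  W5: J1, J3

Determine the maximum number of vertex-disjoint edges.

4

Unit-capacity flow: source→left, listed edges, right→sink; max matching = max flow.
Augmenting path W1→J1 (+1); matched 1.
Augmenting path W3→J4 (+1); matched 2.
Augmenting path W5→J3 (+1); matched 3.
Augmenting path W2→J1→W1→J2 (+1); matched 4.
No augmenting path remains; maximum matching = 4.
König certificate: {W1, W3, W5, J1} is a vertex cover of size 4 (every listed pair touches it), so no matching can be larger.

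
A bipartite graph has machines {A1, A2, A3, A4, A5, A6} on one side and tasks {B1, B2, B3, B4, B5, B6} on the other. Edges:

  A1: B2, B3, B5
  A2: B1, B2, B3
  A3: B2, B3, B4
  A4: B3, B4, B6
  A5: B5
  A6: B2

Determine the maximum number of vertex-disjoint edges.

Unit-capacity flow: source→left, listed edges, right→sink; max matching = max flow.
Augmenting path A1→B2 (+1); matched 1.
Augmenting path A2→B1 (+1); matched 2.
Augmenting path A3→B3 (+1); matched 3.
Augmenting path A4→B4 (+1); matched 4.
Augmenting path A5→B5 (+1); matched 5.
Augmenting path A6→B2→A1→B3→A3→B4→A4→B6 (+1); matched 6.
No augmenting path remains; maximum matching = 6.
König certificate: {A1, A2, A3, A4, A5, A6} is a vertex cover of size 6 (every listed pair touches it), so no matching can be larger.

6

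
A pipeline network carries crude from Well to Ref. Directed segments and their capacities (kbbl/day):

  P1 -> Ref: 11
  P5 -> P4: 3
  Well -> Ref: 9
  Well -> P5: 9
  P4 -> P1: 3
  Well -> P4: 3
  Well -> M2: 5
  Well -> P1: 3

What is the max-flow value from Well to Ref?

15

Augment Well→Ref: bottleneck 9, flow now 9.
Augment Well→P1→Ref: bottleneck 3, flow now 12.
Augment Well→P4→P1→Ref: bottleneck 3, flow now 15.
No augmenting path remains; maximum flow = 15.
In the residual graph, reachable from Well: {Well, P5, P4, M2}.
Min-cut edges: Well→P1 (3), Well→Ref (9), P4→P1 (3); capacity 3 + 9 + 3 = 15.
This cut is saturated, so no flow can exceed 15.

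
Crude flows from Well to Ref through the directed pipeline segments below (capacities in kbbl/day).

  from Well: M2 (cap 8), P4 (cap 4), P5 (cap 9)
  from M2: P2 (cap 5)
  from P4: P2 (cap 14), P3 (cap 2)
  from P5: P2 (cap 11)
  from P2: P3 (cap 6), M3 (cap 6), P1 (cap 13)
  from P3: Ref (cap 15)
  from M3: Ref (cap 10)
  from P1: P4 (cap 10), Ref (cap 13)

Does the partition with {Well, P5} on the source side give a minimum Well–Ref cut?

Given cut capacity: 8 + 4 + 11 = 23.
Augment Well→P4→P3→Ref: bottleneck 2, flow now 2.
Augment Well→M2→P2→P3→Ref: bottleneck 5, flow now 7.
Augment Well→P4→P2→P3→Ref: bottleneck 1, flow now 8.
Augment Well→P4→P2→M3→Ref: bottleneck 1, flow now 9.
Augment Well→P5→P2→M3→Ref: bottleneck 5, flow now 14.
Augment Well→P5→P2→P1→Ref: bottleneck 4, flow now 18.
No augmenting path remains; maximum flow = 18.
In the residual graph, reachable from Well: {Well, M2}.
Min-cut edges: Well→P4 (4), Well→P5 (9), M2→P2 (5); capacity 4 + 9 + 5 = 18.
Cut capacity 23 exceeds the max flow 18, so it is not minimum.

No — its capacity is 23, but the minimum cut has capacity 18.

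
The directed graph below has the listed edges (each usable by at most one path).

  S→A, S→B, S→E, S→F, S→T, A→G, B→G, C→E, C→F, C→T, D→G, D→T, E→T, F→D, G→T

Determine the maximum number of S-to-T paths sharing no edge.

4

Assign every edge capacity 1; by Menger, the answer equals the max flow.
Path S→T (+1); total 1.
Path S→E→T (+1); total 2.
Path S→A→G→T (+1); total 3.
Path S→F→D→T (+1); total 4.
No residual S→T path; max flow = 4.
Certifying cut of size 4: {G→T, S→E, S→F, S→T}.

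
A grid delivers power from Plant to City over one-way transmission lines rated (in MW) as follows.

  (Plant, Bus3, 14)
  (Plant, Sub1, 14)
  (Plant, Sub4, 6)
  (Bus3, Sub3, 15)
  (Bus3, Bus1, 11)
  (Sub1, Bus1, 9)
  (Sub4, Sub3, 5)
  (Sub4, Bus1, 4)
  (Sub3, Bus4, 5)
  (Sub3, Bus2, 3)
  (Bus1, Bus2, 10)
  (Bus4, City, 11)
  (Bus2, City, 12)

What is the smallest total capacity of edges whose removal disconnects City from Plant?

Augment Plant→Bus3→Sub3→Bus4→City: bottleneck 5, flow now 5.
Augment Plant→Bus3→Sub3→Bus2→City: bottleneck 3, flow now 8.
Augment Plant→Bus3→Bus1→Bus2→City: bottleneck 6, flow now 14.
Augment Plant→Sub1→Bus1→Bus2→City: bottleneck 3, flow now 17.
No augmenting path remains; maximum flow = 17.
By max-flow min-cut, the minimum cut capacity equals the max flow.
In the residual graph, reachable from Plant: {Plant, Bus3, Sub1, Sub4, Sub3, Bus1, Bus2}.
Min-cut edges: Sub3→Bus4 (5), Bus2→City (12); capacity 5 + 12 = 17.

17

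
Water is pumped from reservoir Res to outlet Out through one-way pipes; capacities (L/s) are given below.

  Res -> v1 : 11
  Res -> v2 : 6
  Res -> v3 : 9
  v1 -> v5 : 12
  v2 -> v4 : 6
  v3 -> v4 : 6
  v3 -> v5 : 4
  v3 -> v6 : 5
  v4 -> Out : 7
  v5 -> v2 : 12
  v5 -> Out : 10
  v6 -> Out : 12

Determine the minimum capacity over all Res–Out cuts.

22

Augment Res→v1→v5→Out: bottleneck 10, flow now 10.
Augment Res→v2→v4→Out: bottleneck 6, flow now 16.
Augment Res→v3→v4→Out: bottleneck 1, flow now 17.
Augment Res→v3→v6→Out: bottleneck 5, flow now 22.
No augmenting path remains; maximum flow = 22.
By max-flow min-cut, the minimum cut capacity equals the max flow.
In the residual graph, reachable from Res: {Res, v1, v2, v3, v4, v5}.
Min-cut edges: v3→v6 (5), v4→Out (7), v5→Out (10); capacity 5 + 7 + 10 = 22.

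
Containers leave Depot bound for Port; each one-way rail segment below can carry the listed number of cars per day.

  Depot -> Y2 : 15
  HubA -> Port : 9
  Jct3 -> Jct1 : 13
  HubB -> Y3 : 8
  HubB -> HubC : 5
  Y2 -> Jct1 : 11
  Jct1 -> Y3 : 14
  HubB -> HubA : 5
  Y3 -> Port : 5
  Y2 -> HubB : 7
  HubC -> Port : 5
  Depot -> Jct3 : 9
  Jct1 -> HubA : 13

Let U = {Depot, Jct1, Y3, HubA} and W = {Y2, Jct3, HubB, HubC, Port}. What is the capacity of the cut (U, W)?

38

Edges leaving {Depot, Jct1, Y3, HubA}: Depot→Y2 (15), Depot→Jct3 (9), Y3→Port (5), HubA→Port (9).
Cut capacity = 15 + 9 + 5 + 9 = 38.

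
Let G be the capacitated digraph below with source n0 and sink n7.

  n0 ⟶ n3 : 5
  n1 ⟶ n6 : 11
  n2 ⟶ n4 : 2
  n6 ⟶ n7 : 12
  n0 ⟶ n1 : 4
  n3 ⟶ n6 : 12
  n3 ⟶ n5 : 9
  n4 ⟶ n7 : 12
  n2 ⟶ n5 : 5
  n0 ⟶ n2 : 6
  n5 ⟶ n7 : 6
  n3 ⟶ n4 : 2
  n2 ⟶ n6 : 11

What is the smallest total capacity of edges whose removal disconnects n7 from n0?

15

Augment n0→n1→n6→n7: bottleneck 4, flow now 4.
Augment n0→n2→n4→n7: bottleneck 2, flow now 6.
Augment n0→n2→n5→n7: bottleneck 4, flow now 10.
Augment n0→n3→n4→n7: bottleneck 2, flow now 12.
Augment n0→n3→n5→n7: bottleneck 2, flow now 14.
Augment n0→n3→n6→n7: bottleneck 1, flow now 15.
No augmenting path remains; maximum flow = 15.
By max-flow min-cut, the minimum cut capacity equals the max flow.
In the residual graph, reachable from n0: {n0}.
Min-cut edges: n0→n1 (4), n0→n2 (6), n0→n3 (5); capacity 4 + 6 + 5 = 15.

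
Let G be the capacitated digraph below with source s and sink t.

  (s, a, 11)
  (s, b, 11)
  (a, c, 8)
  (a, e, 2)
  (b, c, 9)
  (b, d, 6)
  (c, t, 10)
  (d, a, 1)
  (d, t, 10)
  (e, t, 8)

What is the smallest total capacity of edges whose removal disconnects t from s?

18

Augment s→a→c→t: bottleneck 8, flow now 8.
Augment s→a→e→t: bottleneck 2, flow now 10.
Augment s→b→c→t: bottleneck 2, flow now 12.
Augment s→b→d→t: bottleneck 6, flow now 18.
No augmenting path remains; maximum flow = 18.
By max-flow min-cut, the minimum cut capacity equals the max flow.
In the residual graph, reachable from s: {s, a, b, c}.
Min-cut edges: a→e (2), b→d (6), c→t (10); capacity 2 + 6 + 10 = 18.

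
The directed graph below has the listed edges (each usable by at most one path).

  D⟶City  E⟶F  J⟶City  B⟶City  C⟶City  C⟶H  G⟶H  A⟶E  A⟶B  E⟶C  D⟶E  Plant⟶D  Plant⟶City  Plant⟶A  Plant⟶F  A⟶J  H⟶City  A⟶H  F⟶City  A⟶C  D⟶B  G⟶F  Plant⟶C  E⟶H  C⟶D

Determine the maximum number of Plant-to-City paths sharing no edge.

5

Assign every edge capacity 1; by Menger, the answer equals the max flow.
Path Plant→City (+1); total 1.
Path Plant→C→City (+1); total 2.
Path Plant→D→City (+1); total 3.
Path Plant→F→City (+1); total 4.
Path Plant→A→B→City (+1); total 5.
No residual Plant→City path; max flow = 5.
Certifying cut of size 5: {Plant→A, Plant→C, Plant→City, Plant→D, Plant→F}.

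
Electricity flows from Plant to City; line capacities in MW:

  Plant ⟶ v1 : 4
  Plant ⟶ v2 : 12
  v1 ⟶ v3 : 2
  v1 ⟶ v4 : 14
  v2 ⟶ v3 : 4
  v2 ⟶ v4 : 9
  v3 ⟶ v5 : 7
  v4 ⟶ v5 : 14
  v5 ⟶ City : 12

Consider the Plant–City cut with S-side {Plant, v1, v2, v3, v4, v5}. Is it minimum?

Yes — it is a minimum cut (capacity 12).

Given cut capacity: 12 = 12.
Augment Plant→v1→v3→v5→City: bottleneck 2, flow now 2.
Augment Plant→v1→v4→v5→City: bottleneck 2, flow now 4.
Augment Plant→v2→v3→v5→City: bottleneck 4, flow now 8.
Augment Plant→v2→v4→v5→City: bottleneck 4, flow now 12.
No augmenting path remains; maximum flow = 12.
Cut capacity 12 equals the max flow, so it is a minimum cut.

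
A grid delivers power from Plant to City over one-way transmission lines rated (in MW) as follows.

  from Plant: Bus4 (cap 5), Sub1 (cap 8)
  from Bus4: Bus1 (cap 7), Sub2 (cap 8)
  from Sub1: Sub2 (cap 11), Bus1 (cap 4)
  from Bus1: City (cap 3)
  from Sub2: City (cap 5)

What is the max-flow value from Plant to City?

Augment Plant→Bus4→Bus1→City: bottleneck 3, flow now 3.
Augment Plant→Bus4→Sub2→City: bottleneck 2, flow now 5.
Augment Plant→Sub1→Sub2→City: bottleneck 3, flow now 8.
No augmenting path remains; maximum flow = 8.
In the residual graph, reachable from Plant: {Plant, Bus4, Sub1, Bus1, Sub2}.
Min-cut edges: Bus1→City (3), Sub2→City (5); capacity 3 + 5 = 8.
This cut is saturated, so no flow can exceed 8.

8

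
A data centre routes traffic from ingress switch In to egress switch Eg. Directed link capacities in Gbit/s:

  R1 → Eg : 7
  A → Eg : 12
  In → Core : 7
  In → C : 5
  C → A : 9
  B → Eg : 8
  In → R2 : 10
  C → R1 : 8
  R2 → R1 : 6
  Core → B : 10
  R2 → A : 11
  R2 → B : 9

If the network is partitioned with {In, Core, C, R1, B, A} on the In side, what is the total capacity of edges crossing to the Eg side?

Edges leaving {In, Core, C, R1, B, A}: In→R2 (10), R1→Eg (7), B→Eg (8), A→Eg (12).
Cut capacity = 10 + 7 + 8 + 12 = 37.

37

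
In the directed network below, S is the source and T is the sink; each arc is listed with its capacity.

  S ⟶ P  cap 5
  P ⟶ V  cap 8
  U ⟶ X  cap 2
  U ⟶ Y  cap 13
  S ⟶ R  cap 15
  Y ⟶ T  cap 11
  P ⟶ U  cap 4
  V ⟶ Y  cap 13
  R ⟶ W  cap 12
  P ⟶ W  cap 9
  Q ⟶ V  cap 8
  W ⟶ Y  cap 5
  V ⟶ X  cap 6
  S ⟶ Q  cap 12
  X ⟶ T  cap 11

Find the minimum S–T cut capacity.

Augment S→P→U→X→T: bottleneck 2, flow now 2.
Augment S→P→U→Y→T: bottleneck 2, flow now 4.
Augment S→P→V→X→T: bottleneck 1, flow now 5.
Augment S→Q→V→X→T: bottleneck 5, flow now 10.
Augment S→Q→V→Y→T: bottleneck 3, flow now 13.
Augment S→R→W→Y→T: bottleneck 5, flow now 18.
No augmenting path remains; maximum flow = 18.
By max-flow min-cut, the minimum cut capacity equals the max flow.
In the residual graph, reachable from S: {S, Q, R, W}.
Min-cut edges: S→P (5), Q→V (8), W→Y (5); capacity 5 + 8 + 5 = 18.

18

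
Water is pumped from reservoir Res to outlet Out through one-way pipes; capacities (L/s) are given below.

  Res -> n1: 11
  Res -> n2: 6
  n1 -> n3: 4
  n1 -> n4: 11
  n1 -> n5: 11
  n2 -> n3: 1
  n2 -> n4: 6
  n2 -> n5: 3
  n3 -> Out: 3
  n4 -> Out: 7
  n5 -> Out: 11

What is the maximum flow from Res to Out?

Augment Res→n1→n3→Out: bottleneck 3, flow now 3.
Augment Res→n1→n4→Out: bottleneck 7, flow now 10.
Augment Res→n1→n5→Out: bottleneck 1, flow now 11.
Augment Res→n2→n5→Out: bottleneck 3, flow now 14.
Augment Res→n2→n3→n1→n5→Out: bottleneck 1, flow now 15. (uses reverse residual edge)
Augment Res→n2→n4→n1→n5→Out: bottleneck 2, flow now 17. (uses reverse residual edge)
No augmenting path remains; maximum flow = 17.
In the residual graph, reachable from Res: {Res}.
Min-cut edges: Res→n1 (11), Res→n2 (6); capacity 11 + 6 = 17.
This cut is saturated, so no flow can exceed 17.

17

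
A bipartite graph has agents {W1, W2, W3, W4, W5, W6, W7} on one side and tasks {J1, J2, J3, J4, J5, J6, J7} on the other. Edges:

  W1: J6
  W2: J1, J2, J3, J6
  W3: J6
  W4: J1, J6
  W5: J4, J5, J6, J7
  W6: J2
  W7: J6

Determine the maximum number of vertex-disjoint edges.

5

Unit-capacity flow: source→left, listed edges, right→sink; max matching = max flow.
Augmenting path W1→J6 (+1); matched 1.
Augmenting path W2→J1 (+1); matched 2.
Augmenting path W5→J4 (+1); matched 3.
Augmenting path W6→J2 (+1); matched 4.
Augmenting path W4→J1→W2→J3 (+1); matched 5.
No augmenting path remains; maximum matching = 5.
König certificate: {W2, W4, W5, W6, J6} is a vertex cover of size 5 (every listed pair touches it), so no matching can be larger.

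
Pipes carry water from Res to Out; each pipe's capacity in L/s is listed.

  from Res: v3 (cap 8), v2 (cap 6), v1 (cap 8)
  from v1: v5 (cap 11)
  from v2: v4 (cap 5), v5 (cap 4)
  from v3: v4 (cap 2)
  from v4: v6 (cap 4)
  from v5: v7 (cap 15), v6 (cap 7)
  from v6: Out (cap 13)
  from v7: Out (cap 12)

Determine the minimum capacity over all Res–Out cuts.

Augment Res→v1→v5→v6→Out: bottleneck 7, flow now 7.
Augment Res→v1→v5→v7→Out: bottleneck 1, flow now 8.
Augment Res→v2→v4→v6→Out: bottleneck 4, flow now 12.
Augment Res→v2→v5→v7→Out: bottleneck 2, flow now 14.
Augment Res→v3→v4→v2→v5→v7→Out: bottleneck 2, flow now 16. (uses reverse residual edge)
No augmenting path remains; maximum flow = 16.
By max-flow min-cut, the minimum cut capacity equals the max flow.
In the residual graph, reachable from Res: {Res, v3}.
Min-cut edges: Res→v1 (8), Res→v2 (6), v3→v4 (2); capacity 8 + 6 + 2 = 16.

16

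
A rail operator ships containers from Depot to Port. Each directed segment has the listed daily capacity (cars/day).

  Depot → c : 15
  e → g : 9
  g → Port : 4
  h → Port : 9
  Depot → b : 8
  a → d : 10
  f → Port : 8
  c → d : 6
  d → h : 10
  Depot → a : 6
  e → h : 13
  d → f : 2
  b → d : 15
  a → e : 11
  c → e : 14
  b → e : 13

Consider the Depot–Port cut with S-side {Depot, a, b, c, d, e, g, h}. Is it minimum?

Given cut capacity: 2 + 4 + 9 = 15.
Augment Depot→a→d→f→Port: bottleneck 2, flow now 2.
Augment Depot→a→d→h→Port: bottleneck 4, flow now 6.
Augment Depot→b→d→h→Port: bottleneck 5, flow now 11.
Augment Depot→b→e→g→Port: bottleneck 3, flow now 14.
Augment Depot→c→e→g→Port: bottleneck 1, flow now 15.
No augmenting path remains; maximum flow = 15.
Cut capacity 15 equals the max flow, so it is a minimum cut.

Yes — it is a minimum cut (capacity 15).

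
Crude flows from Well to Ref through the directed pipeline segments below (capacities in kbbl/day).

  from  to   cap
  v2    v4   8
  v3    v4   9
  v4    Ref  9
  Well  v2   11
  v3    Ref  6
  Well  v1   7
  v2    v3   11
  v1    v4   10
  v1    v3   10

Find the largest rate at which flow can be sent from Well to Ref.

15

Augment Well→v1→v3→Ref: bottleneck 6, flow now 6.
Augment Well→v1→v4→Ref: bottleneck 1, flow now 7.
Augment Well→v2→v4→Ref: bottleneck 8, flow now 15.
No augmenting path remains; maximum flow = 15.
In the residual graph, reachable from Well: {Well, v1, v2, v3, v4}.
Min-cut edges: v3→Ref (6), v4→Ref (9); capacity 6 + 9 = 15.
This cut is saturated, so no flow can exceed 15.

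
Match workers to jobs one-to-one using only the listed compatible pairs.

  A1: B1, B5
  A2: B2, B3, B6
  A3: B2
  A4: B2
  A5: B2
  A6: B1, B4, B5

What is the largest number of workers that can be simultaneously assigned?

4

Unit-capacity flow: source→left, listed edges, right→sink; max matching = max flow.
Augmenting path A1→B1 (+1); matched 1.
Augmenting path A2→B2 (+1); matched 2.
Augmenting path A6→B4 (+1); matched 3.
Augmenting path A3→B2→A2→B3 (+1); matched 4.
No augmenting path remains; maximum matching = 4.
König certificate: {A1, A2, A6, B2} is a vertex cover of size 4 (every listed pair touches it), so no matching can be larger.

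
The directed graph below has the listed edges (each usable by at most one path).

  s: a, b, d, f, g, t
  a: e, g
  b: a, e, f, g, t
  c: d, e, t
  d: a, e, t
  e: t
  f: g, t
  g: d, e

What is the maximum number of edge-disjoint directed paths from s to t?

5

Assign every edge capacity 1; by Menger, the answer equals the max flow.
Path s→t (+1); total 1.
Path s→b→t (+1); total 2.
Path s→d→t (+1); total 3.
Path s→f→t (+1); total 4.
Path s→a→e→t (+1); total 5.
No residual s→t path; max flow = 5.
Certifying cut of size 5: {d→t, e→t, s→b, s→f, s→t}.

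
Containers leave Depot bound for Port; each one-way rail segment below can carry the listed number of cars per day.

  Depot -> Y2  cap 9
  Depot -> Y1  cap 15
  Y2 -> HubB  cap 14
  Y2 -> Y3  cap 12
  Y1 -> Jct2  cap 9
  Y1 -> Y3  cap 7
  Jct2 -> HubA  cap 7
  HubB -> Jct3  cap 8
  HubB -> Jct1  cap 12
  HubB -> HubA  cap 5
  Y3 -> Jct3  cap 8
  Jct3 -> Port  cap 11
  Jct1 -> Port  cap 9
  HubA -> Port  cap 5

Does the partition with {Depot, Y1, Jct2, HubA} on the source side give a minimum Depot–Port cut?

Given cut capacity: 9 + 7 + 5 = 21.
Augment Depot→Y2→HubB→Jct3→Port: bottleneck 8, flow now 8.
Augment Depot→Y2→HubB→Jct1→Port: bottleneck 1, flow now 9.
Augment Depot→Y1→Jct2→HubA→Port: bottleneck 5, flow now 14.
Augment Depot→Y1→Y3→Jct3→Port: bottleneck 3, flow now 17.
Augment Depot→Y1→Y3→Jct3→HubB→Jct1→Port: bottleneck 4, flow now 21. (uses reverse residual edge)
No augmenting path remains; maximum flow = 21.
Cut capacity 21 equals the max flow, so it is a minimum cut.

Yes — it is a minimum cut (capacity 21).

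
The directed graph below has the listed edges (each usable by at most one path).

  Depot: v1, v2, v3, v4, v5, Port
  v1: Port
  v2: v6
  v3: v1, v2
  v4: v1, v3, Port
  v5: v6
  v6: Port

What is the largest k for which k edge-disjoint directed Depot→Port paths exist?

Assign every edge capacity 1; by Menger, the answer equals the max flow.
Path Depot→Port (+1); total 1.
Path Depot→v1→Port (+1); total 2.
Path Depot→v4→Port (+1); total 3.
Path Depot→v2→v6→Port (+1); total 4.
No residual Depot→Port path; max flow = 4.
Certifying cut of size 4: {Depot→Port, Depot→v4, v1→Port, v6→Port}.

4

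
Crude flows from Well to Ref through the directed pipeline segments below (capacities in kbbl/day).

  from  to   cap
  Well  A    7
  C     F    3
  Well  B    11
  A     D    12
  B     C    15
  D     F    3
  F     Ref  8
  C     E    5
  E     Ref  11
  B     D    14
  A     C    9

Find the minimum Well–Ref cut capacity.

Augment Well→A→C→E→Ref: bottleneck 5, flow now 5.
Augment Well→A→C→F→Ref: bottleneck 2, flow now 7.
Augment Well→B→C→F→Ref: bottleneck 1, flow now 8.
Augment Well→B→D→F→Ref: bottleneck 3, flow now 11.
No augmenting path remains; maximum flow = 11.
By max-flow min-cut, the minimum cut capacity equals the max flow.
In the residual graph, reachable from Well: {Well, A, B, C, D}.
Min-cut edges: C→E (5), C→F (3), D→F (3); capacity 5 + 3 + 3 = 11.

11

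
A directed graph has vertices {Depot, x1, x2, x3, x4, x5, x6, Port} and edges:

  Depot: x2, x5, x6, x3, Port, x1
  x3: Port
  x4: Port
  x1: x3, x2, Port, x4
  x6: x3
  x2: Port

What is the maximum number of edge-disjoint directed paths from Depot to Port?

Assign every edge capacity 1; by Menger, the answer equals the max flow.
Path Depot→Port (+1); total 1.
Path Depot→x1→Port (+1); total 2.
Path Depot→x2→Port (+1); total 3.
Path Depot→x3→Port (+1); total 4.
No residual Depot→Port path; max flow = 4.
Certifying cut of size 4: {Depot→Port, Depot→x1, Depot→x2, x3→Port}.

4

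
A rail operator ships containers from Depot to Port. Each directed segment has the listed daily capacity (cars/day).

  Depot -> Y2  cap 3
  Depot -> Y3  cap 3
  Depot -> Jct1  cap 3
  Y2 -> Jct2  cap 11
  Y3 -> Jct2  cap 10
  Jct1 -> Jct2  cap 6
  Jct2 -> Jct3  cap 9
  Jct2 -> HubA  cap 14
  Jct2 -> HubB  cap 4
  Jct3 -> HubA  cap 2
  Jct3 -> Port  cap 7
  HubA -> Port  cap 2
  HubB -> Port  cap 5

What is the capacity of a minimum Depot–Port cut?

9

Augment Depot→Y2→Jct2→Jct3→Port: bottleneck 3, flow now 3.
Augment Depot→Y3→Jct2→Jct3→Port: bottleneck 3, flow now 6.
Augment Depot→Jct1→Jct2→Jct3→Port: bottleneck 1, flow now 7.
Augment Depot→Jct1→Jct2→HubA→Port: bottleneck 2, flow now 9.
No augmenting path remains; maximum flow = 9.
By max-flow min-cut, the minimum cut capacity equals the max flow.
In the residual graph, reachable from Depot: {Depot}.
Min-cut edges: Depot→Y2 (3), Depot→Y3 (3), Depot→Jct1 (3); capacity 3 + 3 + 3 = 9.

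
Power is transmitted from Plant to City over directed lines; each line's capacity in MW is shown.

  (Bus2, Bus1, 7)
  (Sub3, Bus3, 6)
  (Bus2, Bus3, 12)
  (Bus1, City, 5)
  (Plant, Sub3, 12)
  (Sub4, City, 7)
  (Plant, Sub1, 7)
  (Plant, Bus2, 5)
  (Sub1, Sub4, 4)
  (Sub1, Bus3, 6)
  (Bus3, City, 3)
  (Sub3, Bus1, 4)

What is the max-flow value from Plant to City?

12

Augment Plant→Bus2→Bus3→City: bottleneck 3, flow now 3.
Augment Plant→Bus2→Bus1→City: bottleneck 2, flow now 5.
Augment Plant→Sub3→Bus1→City: bottleneck 3, flow now 8.
Augment Plant→Sub1→Sub4→City: bottleneck 4, flow now 12.
No augmenting path remains; maximum flow = 12.
In the residual graph, reachable from Plant: {Plant, Bus2, Sub3, Sub1, Bus3, Bus1}.
Min-cut edges: Sub1→Sub4 (4), Bus3→City (3), Bus1→City (5); capacity 4 + 3 + 5 = 12.
This cut is saturated, so no flow can exceed 12.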